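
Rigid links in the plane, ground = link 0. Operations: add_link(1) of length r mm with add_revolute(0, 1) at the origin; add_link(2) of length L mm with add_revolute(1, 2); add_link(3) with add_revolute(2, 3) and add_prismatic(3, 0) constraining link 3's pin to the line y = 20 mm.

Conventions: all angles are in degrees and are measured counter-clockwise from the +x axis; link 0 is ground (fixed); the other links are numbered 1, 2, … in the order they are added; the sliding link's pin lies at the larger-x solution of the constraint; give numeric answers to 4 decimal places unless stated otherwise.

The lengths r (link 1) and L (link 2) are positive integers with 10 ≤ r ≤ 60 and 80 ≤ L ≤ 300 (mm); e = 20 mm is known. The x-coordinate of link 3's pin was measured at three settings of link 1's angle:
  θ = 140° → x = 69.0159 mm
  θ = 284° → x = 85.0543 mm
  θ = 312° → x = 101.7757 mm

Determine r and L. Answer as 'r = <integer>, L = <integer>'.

constraint per measurement: (x − r cos θ)² + (r sin θ − e)² = L²
subtracting the θ₁ and θ₂ equations cancels the r² and L² terms:
r = (x₁² − x₂²) / (2[(x₁cos θ₁ + e sin θ₁) − (x₂cos θ₂ + e sin θ₂)]) = 29.9999 → r = 30
L² = (x₁ − r cos θ₁)² + (r sin θ₁ − e)² = 8464.0041 → L = 92.0000 → L = 92
check at θ₃=312°: x = 101.7757 (printed 101.7757) ✓

r = 30, L = 92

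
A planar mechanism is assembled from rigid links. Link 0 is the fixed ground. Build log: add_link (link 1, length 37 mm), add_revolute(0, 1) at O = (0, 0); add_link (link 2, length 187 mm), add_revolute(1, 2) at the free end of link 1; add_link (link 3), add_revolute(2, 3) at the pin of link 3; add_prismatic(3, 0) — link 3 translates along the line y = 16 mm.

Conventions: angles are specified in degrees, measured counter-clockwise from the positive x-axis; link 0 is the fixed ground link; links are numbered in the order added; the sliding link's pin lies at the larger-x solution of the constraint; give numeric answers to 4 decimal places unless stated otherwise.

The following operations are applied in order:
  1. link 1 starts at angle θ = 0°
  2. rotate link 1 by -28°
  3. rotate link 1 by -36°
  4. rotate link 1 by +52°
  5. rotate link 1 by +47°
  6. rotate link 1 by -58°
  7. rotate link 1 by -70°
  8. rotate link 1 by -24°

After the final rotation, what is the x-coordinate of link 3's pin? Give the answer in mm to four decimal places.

geometry: r = 37 mm, L = 187 mm, e = 16 mm; θ starts at 0°
rotate link 1 by -28°: θ ← 0° -28° = -28°
rotate link 1 by -36°: θ ← -28° -36° = -64°
rotate link 1 by +52°: θ ← -64° +52° = -12°
rotate link 1 by +47°: θ ← -12° +47° = 35°
rotate link 1 by -58°: θ ← 35° -58° = -23°
rotate link 1 by -70°: θ ← -23° -70° = -93°
rotate link 1 by -24°: θ ← -93° -24° = -117°
crank pin P = (r cos θ, r sin θ) = (-16.797648, -32.967241)
h = r sin θ − e = -32.967241 − 16 = -48.967241
x = r cos θ + √(L² − h²) = -16.797648 + 180.474955 = 163.677306

163.6773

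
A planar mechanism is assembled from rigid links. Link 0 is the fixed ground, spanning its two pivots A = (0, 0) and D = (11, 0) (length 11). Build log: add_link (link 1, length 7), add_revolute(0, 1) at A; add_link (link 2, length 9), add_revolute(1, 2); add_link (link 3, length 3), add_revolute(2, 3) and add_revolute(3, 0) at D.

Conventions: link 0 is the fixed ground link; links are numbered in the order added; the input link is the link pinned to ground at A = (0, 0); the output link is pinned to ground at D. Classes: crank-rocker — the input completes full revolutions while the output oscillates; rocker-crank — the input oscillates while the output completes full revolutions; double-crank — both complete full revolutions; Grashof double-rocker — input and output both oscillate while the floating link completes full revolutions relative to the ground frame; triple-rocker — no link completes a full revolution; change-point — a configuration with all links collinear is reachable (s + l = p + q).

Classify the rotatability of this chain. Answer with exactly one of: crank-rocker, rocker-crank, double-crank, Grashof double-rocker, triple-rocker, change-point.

lengths: ground=11, input=7, coupler=9, output=3
sorted: s=3 (shortest), l=11 (longest), p+q=16
s + l = 14 vs p + q = 16
s + l < p + q (Grashof) with shortest = output link → rocker-crank

rocker-crank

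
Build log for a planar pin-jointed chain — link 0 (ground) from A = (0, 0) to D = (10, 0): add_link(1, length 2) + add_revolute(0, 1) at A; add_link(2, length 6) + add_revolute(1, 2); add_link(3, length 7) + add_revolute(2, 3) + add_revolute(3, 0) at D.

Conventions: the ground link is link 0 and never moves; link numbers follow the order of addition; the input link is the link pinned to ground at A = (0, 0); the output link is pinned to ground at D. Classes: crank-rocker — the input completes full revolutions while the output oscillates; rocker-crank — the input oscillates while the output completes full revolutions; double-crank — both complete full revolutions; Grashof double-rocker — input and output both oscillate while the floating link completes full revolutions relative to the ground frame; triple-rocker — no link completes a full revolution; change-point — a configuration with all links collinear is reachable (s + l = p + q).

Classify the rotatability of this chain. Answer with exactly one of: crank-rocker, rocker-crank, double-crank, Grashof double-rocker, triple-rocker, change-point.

lengths: ground=10, input=2, coupler=6, output=7
sorted: s=2 (shortest), l=10 (longest), p+q=13
s + l = 12 vs p + q = 13
s + l < p + q (Grashof) with shortest = input link → crank-rocker

crank-rocker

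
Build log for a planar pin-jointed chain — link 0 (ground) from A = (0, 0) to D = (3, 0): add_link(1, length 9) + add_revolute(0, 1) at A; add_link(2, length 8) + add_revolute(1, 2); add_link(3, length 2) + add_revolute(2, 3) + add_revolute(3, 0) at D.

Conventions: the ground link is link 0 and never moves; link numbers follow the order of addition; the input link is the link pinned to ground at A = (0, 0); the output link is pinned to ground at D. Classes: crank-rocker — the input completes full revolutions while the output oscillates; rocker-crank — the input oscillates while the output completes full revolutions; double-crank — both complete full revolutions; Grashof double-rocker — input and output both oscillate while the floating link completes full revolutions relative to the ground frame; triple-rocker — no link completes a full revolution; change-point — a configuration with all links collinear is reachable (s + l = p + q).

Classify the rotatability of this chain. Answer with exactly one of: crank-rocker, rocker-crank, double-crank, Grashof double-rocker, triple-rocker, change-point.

lengths: ground=3, input=9, coupler=8, output=2
sorted: s=2 (shortest), l=9 (longest), p+q=11
s + l = 11 vs p + q = 11
s + l = p + q → change-point (collinear configuration reachable)

change-point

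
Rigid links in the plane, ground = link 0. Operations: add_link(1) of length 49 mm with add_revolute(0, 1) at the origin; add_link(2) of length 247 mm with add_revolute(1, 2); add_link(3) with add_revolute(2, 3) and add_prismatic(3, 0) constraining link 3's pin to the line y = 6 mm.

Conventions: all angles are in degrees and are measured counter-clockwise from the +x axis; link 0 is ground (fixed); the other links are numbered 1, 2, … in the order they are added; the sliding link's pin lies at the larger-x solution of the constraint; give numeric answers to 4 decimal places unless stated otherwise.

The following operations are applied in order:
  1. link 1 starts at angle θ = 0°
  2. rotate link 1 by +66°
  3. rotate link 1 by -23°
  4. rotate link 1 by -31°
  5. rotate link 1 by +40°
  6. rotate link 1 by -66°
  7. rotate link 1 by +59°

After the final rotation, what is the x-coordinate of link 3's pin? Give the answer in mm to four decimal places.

geometry: r = 49 mm, L = 247 mm, e = 6 mm; θ starts at 0°
rotate link 1 by +66°: θ ← 0° +66° = 66°
rotate link 1 by -23°: θ ← 66° -23° = 43°
rotate link 1 by -31°: θ ← 43° -31° = 12°
rotate link 1 by +40°: θ ← 12° +40° = 52°
rotate link 1 by -66°: θ ← 52° -66° = -14°
rotate link 1 by +59°: θ ← -14° +59° = 45°
crank pin P = (r cos θ, r sin θ) = (34.648232, 34.648232)
h = r sin θ − e = 34.648232 − 6 = 28.648232
x = r cos θ + √(L² − h²) = 34.648232 + 245.332996 = 279.981228

279.9812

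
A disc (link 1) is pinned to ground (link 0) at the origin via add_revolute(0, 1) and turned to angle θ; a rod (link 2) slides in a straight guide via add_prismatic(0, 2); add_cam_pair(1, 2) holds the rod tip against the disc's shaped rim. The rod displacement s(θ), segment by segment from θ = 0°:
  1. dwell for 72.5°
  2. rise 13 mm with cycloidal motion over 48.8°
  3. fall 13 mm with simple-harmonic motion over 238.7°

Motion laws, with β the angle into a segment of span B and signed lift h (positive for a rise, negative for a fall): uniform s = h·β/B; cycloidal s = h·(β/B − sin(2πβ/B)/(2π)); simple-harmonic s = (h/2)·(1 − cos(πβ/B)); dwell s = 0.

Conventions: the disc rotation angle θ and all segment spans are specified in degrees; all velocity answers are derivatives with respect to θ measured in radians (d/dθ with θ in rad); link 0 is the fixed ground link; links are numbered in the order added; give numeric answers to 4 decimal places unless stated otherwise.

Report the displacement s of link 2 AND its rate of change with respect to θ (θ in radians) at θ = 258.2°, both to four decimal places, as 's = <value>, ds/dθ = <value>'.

segment 1 (0° to 72.5°, dwell): s unchanged at 0.0000
segment 2 (72.5° to 121.3°, cycloidal, h = 13) is passed completely: s = 0.0000 + (13) = 13.0000
θ = 258.2° falls in segment 3 (121.3° to 360°, simple-harmonic, h = -13): β = 258.2 − 121.3 = 136.9°, B = 238.7°; Δs = -13/2·(1 − cos(π·0.5735)) = -7.9881; s = 13.0000 − 7.9881 = 5.0119
velocity in seg [121.3°–360°] (simple-harmonic), θ in radians: β = 136.9° = 2.3894 rad, B = 238.7° = 4.1661 rad; ds/dθ = (πh/(2B)) sin(πβ/B) = (π·(-13)/(2·4.1661)) sin(π·0.5735) = -4.771377 mm/rad

s = 5.0119, ds/dθ = -4.7714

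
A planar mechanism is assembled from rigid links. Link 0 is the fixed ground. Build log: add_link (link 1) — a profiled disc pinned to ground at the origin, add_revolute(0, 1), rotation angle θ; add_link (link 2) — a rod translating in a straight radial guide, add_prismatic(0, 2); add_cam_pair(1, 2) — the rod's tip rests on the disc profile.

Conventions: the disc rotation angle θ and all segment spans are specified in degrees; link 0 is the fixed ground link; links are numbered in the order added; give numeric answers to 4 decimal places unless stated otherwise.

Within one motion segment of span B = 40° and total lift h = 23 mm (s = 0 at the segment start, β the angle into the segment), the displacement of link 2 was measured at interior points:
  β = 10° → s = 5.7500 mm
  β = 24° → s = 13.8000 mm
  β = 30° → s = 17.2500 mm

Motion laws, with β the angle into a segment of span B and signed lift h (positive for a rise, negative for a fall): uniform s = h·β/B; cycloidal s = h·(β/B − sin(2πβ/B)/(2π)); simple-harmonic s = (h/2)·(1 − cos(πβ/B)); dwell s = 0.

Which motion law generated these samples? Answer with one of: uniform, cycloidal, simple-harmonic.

candidates at β/B = r: uniform s = h·r (linear in β); cycloidal s = h·(r − sin(2πr)/(2π)); simple-harmonic s = (h/2)(1 − cos(πr))
β=10°: printed 5.7500 | uniform 5.7500, cycloidal 2.0894, simple-harmonic 3.3683
β=24°: printed 13.8000 | uniform 13.8000, cycloidal 15.9516, simple-harmonic 15.0537
β=30°: printed 17.2500 | uniform 17.2500, cycloidal 20.9106, simple-harmonic 19.6317
only one law matches every sample → uniform

uniform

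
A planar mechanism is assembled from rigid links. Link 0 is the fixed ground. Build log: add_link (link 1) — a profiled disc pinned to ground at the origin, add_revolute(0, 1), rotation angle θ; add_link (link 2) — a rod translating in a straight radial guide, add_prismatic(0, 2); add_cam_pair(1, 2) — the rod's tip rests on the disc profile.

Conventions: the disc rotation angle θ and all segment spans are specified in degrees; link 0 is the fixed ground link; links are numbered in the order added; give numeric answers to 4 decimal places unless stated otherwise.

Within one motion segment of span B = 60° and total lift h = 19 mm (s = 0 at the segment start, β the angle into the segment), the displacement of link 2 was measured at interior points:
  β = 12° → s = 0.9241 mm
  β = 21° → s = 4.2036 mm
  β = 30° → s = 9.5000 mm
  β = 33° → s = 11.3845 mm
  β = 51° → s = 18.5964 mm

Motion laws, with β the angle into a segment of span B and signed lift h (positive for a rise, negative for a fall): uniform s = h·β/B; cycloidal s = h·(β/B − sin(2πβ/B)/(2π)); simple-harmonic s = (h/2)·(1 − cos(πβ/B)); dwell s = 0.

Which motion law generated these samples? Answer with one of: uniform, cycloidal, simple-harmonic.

candidates at β/B = r: uniform s = h·r (linear in β); cycloidal s = h·(r − sin(2πr)/(2π)); simple-harmonic s = (h/2)(1 − cos(πr))
β=12°: printed 0.9241 | uniform 3.8000, cycloidal 0.9241, simple-harmonic 1.8143
β=21°: printed 4.2036 | uniform 6.6500, cycloidal 4.2036, simple-harmonic 5.1871
β=30°: printed 9.5000 | uniform 9.5000, cycloidal 9.5000, simple-harmonic 9.5000
β=33°: printed 11.3845 | uniform 10.4500, cycloidal 11.3845, simple-harmonic 10.9861
β=51°: printed 18.5964 | uniform 16.1500, cycloidal 18.5964, simple-harmonic 17.9646
only one law matches every sample → cycloidal

cycloidal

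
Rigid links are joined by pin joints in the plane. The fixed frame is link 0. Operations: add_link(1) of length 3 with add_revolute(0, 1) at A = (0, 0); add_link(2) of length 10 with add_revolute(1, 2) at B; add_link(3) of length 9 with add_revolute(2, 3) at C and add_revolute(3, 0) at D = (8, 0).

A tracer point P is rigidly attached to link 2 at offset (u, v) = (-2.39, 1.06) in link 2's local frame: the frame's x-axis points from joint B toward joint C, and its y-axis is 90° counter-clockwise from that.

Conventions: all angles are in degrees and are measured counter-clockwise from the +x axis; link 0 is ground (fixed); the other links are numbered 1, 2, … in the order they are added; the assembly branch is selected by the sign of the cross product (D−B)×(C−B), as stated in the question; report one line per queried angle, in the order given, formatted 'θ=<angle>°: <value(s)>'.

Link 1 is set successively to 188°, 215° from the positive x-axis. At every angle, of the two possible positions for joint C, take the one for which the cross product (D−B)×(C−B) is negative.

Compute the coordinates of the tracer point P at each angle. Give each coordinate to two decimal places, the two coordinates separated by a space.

A=(0,0), D=(8.00,0)
θ=188°: B = A + 3.00·(cos188°, sin188°) = (-2.9708, -0.4175)
θ=188°: |BD| = 10.9787
θ=188°: circle(B,10.00) ∩ circle(D,9.00): a=6.3547, h=7.7213
θ=188°:   candidates: C₊=(3.0856,7.5398) cross=84.770; C₋=(3.6729,-7.8915) cross=-84.770
θ=188°:   branch - wants cross < 0 → take C=(3.6729,-7.8915) (cross=-84.770)
θ=188°: ex = (C−B)/|BC| = (0.6644,-0.7474); ey = (0.7474,0.6644)
θ=188°: P = B + -2.39·ex + 1.06·ey = (-3.7664,2.0730)
θ=215°: B = A + 3.00·(cos215°, sin215°) = (-2.4575, -1.7207)
θ=215°: |BD| = 10.5981
θ=215°: circle(B,10.00) ∩ circle(D,9.00): a=6.1954, h=7.8496
θ=215°:   candidates: C₊=(2.3813,7.0306) cross=83.191; C₋=(4.9303,-8.4603) cross=-83.191
θ=215°:   branch - wants cross < 0 → take C=(4.9303,-8.4603) (cross=-83.191)
θ=215°: ex = (C−B)/|BC| = (0.7388,-0.6740); ey = (0.6740,0.7388)
θ=215°: P = B + -2.39·ex + 1.06·ey = (-3.5087,0.6731)

θ=188°: -3.77 2.07
θ=215°: -3.51 0.67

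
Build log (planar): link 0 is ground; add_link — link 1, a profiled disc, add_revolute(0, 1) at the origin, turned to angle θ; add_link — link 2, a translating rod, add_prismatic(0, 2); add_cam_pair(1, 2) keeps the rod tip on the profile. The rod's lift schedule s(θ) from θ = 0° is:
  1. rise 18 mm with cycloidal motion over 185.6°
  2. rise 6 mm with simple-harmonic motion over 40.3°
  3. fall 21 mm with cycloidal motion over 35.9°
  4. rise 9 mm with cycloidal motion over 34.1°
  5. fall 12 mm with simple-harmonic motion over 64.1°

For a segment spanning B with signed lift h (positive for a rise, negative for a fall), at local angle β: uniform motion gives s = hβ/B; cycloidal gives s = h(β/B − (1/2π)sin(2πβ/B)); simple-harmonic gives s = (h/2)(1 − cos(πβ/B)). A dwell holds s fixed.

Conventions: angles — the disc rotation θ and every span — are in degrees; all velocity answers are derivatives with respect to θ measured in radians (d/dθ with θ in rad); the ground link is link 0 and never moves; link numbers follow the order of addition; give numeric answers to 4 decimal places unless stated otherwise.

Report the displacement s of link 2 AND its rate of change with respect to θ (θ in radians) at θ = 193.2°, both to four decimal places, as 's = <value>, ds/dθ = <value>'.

seg 1 [0°–185.6°] cycloidal, h=18: full span → s += 18 → s = 18.0000
seg 2 [185.6°–225.9°] simple-harmonic, h=6: θ=193.2° here. β=7.6, B=40.3. 6/2·(1 − cos(π·0.1886)) = 0.5113 → s = 18.5113
velocity in seg [185.6°–225.9°] (simple-harmonic), θ in radians: β = 7.6° = 0.1326 rad, B = 40.3° = 0.7034 rad; ds/dθ = (πh/(2B)) sin(πβ/B) = (π·6/(2·0.7034)) sin(π·0.1886) = 7.482320 mm/rad

s = 18.5113, ds/dθ = 7.4823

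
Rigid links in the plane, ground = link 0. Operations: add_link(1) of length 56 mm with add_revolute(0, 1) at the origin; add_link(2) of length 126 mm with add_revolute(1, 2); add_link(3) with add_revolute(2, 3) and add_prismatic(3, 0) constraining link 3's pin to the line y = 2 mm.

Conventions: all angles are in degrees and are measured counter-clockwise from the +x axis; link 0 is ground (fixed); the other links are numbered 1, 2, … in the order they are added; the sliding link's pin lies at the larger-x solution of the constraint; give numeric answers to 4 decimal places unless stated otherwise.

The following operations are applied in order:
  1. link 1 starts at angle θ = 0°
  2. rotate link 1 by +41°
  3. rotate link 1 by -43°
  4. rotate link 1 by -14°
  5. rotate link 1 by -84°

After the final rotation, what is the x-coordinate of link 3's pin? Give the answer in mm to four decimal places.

geometry: r = 56 mm, L = 126 mm, e = 2 mm; θ starts at 0°
rotate link 1 by +41°: θ ← 0° +41° = 41°
rotate link 1 by -43°: θ ← 41° -43° = -2°
rotate link 1 by -14°: θ ← -2° -14° = -16°
rotate link 1 by -84°: θ ← -16° -84° = -100°
crank pin P = (r cos θ, r sin θ) = (-9.724298, -55.149234)
h = r sin θ − e = -55.149234 − 2 = -57.149234
x = r cos θ + √(L² − h²) = -9.724298 + 112.294101 = 102.569803

102.5698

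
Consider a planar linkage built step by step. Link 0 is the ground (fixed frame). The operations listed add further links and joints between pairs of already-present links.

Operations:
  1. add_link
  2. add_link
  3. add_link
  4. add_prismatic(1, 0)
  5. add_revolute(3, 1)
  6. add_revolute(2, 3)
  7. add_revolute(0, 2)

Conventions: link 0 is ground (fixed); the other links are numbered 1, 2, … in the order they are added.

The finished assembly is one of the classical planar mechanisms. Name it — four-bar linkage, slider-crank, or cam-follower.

links: 4 (incl. ground); joints: 3 revolute, 1 prismatic, 0 higher (cam) pair, forming one closed loop
4 links, 3 revolutes + 1 prismatic in one loop → slider-crank

slider-crank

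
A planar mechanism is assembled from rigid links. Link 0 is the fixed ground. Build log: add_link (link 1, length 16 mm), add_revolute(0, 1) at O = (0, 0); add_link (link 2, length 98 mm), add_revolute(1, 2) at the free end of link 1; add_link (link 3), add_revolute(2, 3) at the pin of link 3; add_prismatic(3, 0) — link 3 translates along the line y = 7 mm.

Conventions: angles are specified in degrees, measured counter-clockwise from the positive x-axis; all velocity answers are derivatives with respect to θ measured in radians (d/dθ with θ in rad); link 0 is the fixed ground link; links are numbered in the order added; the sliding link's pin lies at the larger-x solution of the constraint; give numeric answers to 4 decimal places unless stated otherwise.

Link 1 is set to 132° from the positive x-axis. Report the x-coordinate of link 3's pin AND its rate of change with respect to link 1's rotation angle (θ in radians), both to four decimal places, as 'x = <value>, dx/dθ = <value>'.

geometry: r = 16 mm, L = 98 mm, e = 7 mm
crank pin P = (r cos θ, r sin θ) = (-10.706090, 11.890317)
h = r sin θ − e = 11.890317 − 7 = 4.890317
x = r cos θ + √(L² − h²) = -10.706090 + 97.877908 = 87.171818
dx/dθ = −r sin θ − h·r cos θ/√(L² − h²) (θ in radians; h = 4.890317) = -11.355404

x = 87.1718, dx/dθ = -11.3554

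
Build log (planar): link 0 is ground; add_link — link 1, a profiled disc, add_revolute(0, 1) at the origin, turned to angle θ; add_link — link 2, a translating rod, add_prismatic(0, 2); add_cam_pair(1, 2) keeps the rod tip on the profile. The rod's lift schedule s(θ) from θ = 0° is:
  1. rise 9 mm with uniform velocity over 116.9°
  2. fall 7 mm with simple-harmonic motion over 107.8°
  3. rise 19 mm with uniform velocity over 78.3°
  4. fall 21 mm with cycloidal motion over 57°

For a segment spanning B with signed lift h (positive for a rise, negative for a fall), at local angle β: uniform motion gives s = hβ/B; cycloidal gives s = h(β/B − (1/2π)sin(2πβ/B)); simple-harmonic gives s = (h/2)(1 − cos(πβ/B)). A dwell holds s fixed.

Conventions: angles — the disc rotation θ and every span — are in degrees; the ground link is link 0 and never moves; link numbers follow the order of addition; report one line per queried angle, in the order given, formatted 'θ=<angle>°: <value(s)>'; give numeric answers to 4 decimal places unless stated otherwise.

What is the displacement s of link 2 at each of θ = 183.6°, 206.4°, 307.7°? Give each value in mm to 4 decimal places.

seg 1 [0°–116.9°] uniform, h=9: full span → s += 9 → s = 9.0000
seg 2 [116.9°–224.7°] simple-harmonic, h=-7: θ=183.6° here. β=66.7, B=107.8. -7/2·(1 − cos(π·0.6187)) = -4.7755 → s = 4.2245
seg 2 [116.9°–224.7°] simple-harmonic, h=-7: θ=206.4° here. β=89.5, B=107.8. -7/2·(1 − cos(π·0.8302)) = -6.5139 → s = 2.4861
seg 2 [116.9°–224.7°] simple-harmonic, h=-7: full span → s += -7 → s = 2.0000
seg 3 [224.7°–303°] uniform, h=19: full span → s += 19 → s = 21.0000
seg 4 [303°–360°] cycloidal, h=-21: θ=307.7° here. β=4.7, B=57. -21·(0.0825 − sin(2π·0.0825)/(2π)) = -0.0764 → s = 20.9236

θ=183.6°: 4.2245
θ=206.4°: 2.4861
θ=307.7°: 20.9236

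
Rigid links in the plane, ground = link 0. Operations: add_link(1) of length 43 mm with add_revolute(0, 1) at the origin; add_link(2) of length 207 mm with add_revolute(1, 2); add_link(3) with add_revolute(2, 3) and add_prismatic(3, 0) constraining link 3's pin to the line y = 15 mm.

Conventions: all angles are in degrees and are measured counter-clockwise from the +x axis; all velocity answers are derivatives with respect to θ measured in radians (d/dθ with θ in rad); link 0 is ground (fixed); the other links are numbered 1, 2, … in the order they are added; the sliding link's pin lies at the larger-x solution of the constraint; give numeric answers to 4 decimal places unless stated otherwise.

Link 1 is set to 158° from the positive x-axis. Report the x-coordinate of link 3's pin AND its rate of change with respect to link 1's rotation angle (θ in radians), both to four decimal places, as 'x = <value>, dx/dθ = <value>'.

geometry: r = 43 mm, L = 207 mm, e = 15 mm
crank pin P = (r cos θ, r sin θ) = (-39.868906, 16.108084)
h = r sin θ − e = 16.108084 − 15 = 1.108084
x = r cos θ + √(L² − h²) = -39.868906 + 206.997034 = 167.128128
dx/dθ = −r sin θ − h·r cos θ/√(L² − h²) (θ in radians; h = 1.108084) = -15.894660

x = 167.1281, dx/dθ = -15.8947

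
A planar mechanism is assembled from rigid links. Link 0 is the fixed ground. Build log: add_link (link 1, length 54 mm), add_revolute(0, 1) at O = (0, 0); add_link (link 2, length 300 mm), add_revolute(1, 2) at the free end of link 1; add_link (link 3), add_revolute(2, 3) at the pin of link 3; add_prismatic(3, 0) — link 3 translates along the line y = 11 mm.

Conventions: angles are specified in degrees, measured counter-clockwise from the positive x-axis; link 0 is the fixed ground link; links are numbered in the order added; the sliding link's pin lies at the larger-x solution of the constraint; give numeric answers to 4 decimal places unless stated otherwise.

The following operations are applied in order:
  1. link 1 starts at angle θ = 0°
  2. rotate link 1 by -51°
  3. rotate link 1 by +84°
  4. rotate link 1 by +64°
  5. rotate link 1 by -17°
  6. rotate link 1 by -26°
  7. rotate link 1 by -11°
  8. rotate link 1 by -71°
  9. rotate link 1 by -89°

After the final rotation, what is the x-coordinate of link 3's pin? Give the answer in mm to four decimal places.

geometry: r = 54 mm, L = 300 mm, e = 11 mm; θ starts at 0°
rotate link 1 by -51°: θ ← 0° -51° = -51°
rotate link 1 by +84°: θ ← -51° +84° = 33°
rotate link 1 by +64°: θ ← 33° +64° = 97°
rotate link 1 by -17°: θ ← 97° -17° = 80°
rotate link 1 by -26°: θ ← 80° -26° = 54°
rotate link 1 by -11°: θ ← 54° -11° = 43°
rotate link 1 by -71°: θ ← 43° -71° = -28°
rotate link 1 by -89°: θ ← -28° -89° = -117°
crank pin P = (r cos θ, r sin θ) = (-24.515487, -48.114352)
h = r sin θ − e = -48.114352 − 11 = -59.114352
x = r cos θ + √(L² − h²) = -24.515487 + 294.118162 = 269.602675

269.6027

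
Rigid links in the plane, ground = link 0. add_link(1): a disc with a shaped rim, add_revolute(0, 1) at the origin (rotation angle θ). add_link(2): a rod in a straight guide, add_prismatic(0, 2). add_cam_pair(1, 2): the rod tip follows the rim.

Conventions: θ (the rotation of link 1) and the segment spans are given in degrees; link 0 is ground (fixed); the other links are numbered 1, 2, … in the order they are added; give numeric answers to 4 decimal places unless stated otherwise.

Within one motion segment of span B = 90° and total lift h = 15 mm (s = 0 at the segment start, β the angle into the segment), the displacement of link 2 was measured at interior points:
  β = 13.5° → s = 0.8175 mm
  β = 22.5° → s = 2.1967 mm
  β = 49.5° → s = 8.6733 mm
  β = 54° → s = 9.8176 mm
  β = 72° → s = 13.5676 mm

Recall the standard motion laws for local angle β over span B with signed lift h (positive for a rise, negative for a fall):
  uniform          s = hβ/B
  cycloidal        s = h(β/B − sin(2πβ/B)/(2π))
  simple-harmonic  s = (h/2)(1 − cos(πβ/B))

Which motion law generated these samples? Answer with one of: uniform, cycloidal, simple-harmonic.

candidates at β/B = r: uniform s = h·r (linear in β); cycloidal s = h·(r − sin(2πr)/(2π)); simple-harmonic s = (h/2)(1 − cos(πr))
β=13.5°: printed 0.8175 | uniform 2.2500, cycloidal 0.3186, simple-harmonic 0.8175
β=22.5°: printed 2.1967 | uniform 3.7500, cycloidal 1.3627, simple-harmonic 2.1967
β=49.5°: printed 8.6733 | uniform 8.2500, cycloidal 8.9877, simple-harmonic 8.6733
β=54°: printed 9.8176 | uniform 9.0000, cycloidal 10.4032, simple-harmonic 9.8176
β=72°: printed 13.5676 | uniform 12.0000, cycloidal 14.2705, simple-harmonic 13.5676
only one law matches every sample → simple-harmonic

simple-harmonic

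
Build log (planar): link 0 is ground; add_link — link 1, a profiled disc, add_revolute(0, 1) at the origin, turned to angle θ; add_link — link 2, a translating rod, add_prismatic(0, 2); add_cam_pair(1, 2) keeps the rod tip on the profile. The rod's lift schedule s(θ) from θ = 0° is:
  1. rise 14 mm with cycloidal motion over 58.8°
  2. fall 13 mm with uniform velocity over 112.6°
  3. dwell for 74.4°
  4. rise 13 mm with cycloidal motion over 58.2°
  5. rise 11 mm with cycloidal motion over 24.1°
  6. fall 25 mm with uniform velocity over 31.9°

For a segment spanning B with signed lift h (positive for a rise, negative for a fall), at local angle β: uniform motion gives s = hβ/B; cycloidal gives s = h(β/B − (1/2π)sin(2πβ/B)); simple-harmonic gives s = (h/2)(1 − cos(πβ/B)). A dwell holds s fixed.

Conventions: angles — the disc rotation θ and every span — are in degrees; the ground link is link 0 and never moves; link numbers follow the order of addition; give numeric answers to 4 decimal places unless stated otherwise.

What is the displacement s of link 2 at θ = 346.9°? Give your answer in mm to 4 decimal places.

seg 1 [0°–58.8°] cycloidal, h=14: full span → s += 14 → s = 14.0000
seg 2 [58.8°–171.4°] uniform, h=-13: full span → s += -13 → s = 1.0000
seg 3 [171.4°–245.8°] dwell: s stays 1.0000
seg 4 [245.8°–304°] cycloidal, h=13: full span → s += 13 → s = 14.0000
seg 5 [304°–328.1°] cycloidal, h=11: full span → s += 11 → s = 25.0000
seg 6 [328.1°–360°] uniform, h=-25: θ=346.9° here. β=18.8, B=31.9. -25·18.8/31.9 = -14.7335 → s = 10.2665

10.2665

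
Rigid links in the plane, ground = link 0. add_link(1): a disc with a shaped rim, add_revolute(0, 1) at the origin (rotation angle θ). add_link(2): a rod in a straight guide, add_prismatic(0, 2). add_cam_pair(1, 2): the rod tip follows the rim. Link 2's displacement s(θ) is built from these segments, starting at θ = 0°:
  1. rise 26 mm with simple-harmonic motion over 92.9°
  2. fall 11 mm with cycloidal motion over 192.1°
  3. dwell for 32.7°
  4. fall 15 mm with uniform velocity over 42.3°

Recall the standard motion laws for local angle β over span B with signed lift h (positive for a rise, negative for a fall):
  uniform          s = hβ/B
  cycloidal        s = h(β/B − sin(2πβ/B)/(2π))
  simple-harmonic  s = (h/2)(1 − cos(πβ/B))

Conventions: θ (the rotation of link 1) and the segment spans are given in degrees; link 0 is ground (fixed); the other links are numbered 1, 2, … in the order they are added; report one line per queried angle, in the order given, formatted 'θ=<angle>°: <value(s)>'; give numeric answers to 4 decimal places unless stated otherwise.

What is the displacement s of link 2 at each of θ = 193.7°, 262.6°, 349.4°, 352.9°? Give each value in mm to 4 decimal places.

segment 1 (0° to 92.9°, simple-harmonic, h = 26) is passed completely: s = 0.0000 + (26) = 26.0000
θ = 193.7° falls in segment 2 (92.9° to 285°, cycloidal, h = -11): β = 193.7 − 92.9 = 100.8°, B = 192.1°; Δs = -11·(0.5247 − sin(2π·0.5247)/(2π)) = -6.0429; s = 26.0000 − 6.0429 = 19.9571
θ = 262.6° falls in segment 2 (92.9° to 285°, cycloidal, h = -11): β = 262.6 − 92.9 = 169.7°, B = 192.1°; Δs = -11·(0.8834 − sin(2π·0.8834)/(2π)) = -10.8883; s = 26.0000 − 10.8883 = 15.1117
segment 2 (92.9° to 285°, cycloidal, h = -11) is passed completely: s = 26.0000 + (-11) = 15.0000
segment 3 (285° to 317.7°, dwell): s unchanged at 15.0000
θ = 349.4° falls in segment 4 (317.7° to 360°, uniform, h = -15): β = 349.4 − 317.7 = 31.7°, B = 42.3°; Δs = -15·31.7/42.3 = -11.2411; s = 15.0000 − 11.2411 = 3.7589
θ = 352.9° falls in segment 4 (317.7° to 360°, uniform, h = -15): β = 352.9 − 317.7 = 35.2°, B = 42.3°; Δs = -15·35.2/42.3 = -12.4823; s = 15.0000 − 12.4823 = 2.5177

θ=193.7°: 19.9571
θ=262.6°: 15.1117
θ=349.4°: 3.7589
θ=352.9°: 2.5177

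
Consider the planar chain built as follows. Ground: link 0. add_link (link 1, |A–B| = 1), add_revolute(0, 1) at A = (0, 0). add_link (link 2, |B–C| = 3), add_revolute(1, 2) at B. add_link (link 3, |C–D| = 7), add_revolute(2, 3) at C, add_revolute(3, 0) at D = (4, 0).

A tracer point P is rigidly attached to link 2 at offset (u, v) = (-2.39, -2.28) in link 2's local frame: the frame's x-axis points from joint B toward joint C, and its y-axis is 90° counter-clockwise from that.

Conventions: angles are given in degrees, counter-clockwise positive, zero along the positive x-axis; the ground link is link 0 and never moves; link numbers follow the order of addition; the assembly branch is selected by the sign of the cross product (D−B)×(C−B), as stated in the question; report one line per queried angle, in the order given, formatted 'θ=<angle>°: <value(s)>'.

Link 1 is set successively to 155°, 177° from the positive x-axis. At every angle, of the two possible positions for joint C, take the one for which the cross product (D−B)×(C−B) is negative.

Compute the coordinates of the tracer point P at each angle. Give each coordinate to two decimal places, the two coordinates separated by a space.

A=(0,0), D=(4.00,0)
θ=155°: B = A + 1.00·(cos155°, sin155°) = (-0.9063, 0.4226)
θ=155°: |BD| = 4.9245
θ=155°: circle(B,3.00) ∩ circle(D,7.00): a=-1.5991, h=2.5383
θ=155°:   candidates: C₊=(-2.2817,3.0888) cross=12.500; C₋=(-2.7174,-1.9691) cross=-12.500
θ=155°:   branch - wants cross < 0 → take C=(-2.7174,-1.9691) (cross=-12.500)
θ=155°: ex = (C−B)/|BC| = (-0.6037,-0.7972); ey = (0.7972,-0.6037)
θ=155°: P = B + -2.39·ex + -2.28·ey = (-1.2812,3.7044)
θ=177°: B = A + 1.00·(cos177°, sin177°) = (-0.9986, 0.0523)
θ=177°: |BD| = 4.9989
θ=177°: circle(B,3.00) ∩ circle(D,7.00): a=-1.5014, h=2.5973
θ=177°:   candidates: C₊=(-2.4728,2.6652) cross=12.983; C₋=(-2.5272,-2.5291) cross=-12.983
θ=177°:   branch - wants cross < 0 → take C=(-2.5272,-2.5291) (cross=-12.983)
θ=177°: ex = (C−B)/|BC| = (-0.5095,-0.8605); ey = (0.8605,-0.5095)
θ=177°: P = B + -2.39·ex + -2.28·ey = (-1.7428,3.2705)

θ=155°: -1.28 3.70
θ=177°: -1.74 3.27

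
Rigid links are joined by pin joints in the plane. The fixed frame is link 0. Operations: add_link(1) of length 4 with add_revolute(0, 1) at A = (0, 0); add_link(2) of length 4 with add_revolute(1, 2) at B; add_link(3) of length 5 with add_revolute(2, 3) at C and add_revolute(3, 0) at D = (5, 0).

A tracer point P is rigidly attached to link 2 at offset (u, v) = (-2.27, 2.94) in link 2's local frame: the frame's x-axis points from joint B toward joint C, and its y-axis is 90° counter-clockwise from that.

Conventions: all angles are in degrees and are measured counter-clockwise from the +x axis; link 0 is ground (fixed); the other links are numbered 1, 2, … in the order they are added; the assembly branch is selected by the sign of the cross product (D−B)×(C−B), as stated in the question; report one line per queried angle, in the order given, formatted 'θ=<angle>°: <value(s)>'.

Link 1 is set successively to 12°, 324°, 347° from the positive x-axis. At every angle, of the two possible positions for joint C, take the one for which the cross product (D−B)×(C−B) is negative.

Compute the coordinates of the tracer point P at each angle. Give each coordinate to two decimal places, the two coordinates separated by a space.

A=(0,0), D=(5.00,0)
θ=12°: B = A + 4.00·(cos12°, sin12°) = (3.9126, 0.8316)
θ=12°: |BD| = 1.3690
θ=12°: circle(B,4.00) ∩ circle(D,5.00): a=-2.6026, h=3.0375
θ=12°:   candidates: C₊=(3.6905,4.8255) cross=4.158; C₋=(0.0000,0.0000) cross=-4.158
θ=12°:   branch - wants cross < 0 → take C=(0.0000,0.0000) (cross=-4.158)
θ=12°: ex = (C−B)/|BC| = (-0.9781,-0.2079); ey = (0.2079,-0.9781)
θ=12°: P = B + -2.27·ex + 2.94·ey = (6.7442,-1.5721)
θ=324°: B = A + 4.00·(cos324°, sin324°) = (3.2361, -2.3511)
θ=324°: |BD| = 2.9393
θ=324°: circle(B,4.00) ∩ circle(D,5.00): a=-0.0614, h=3.9995
θ=324°:   candidates: C₊=(0.0000,-0.0000) cross=11.756; C₋=(6.3985,-4.8004) cross=-11.756
θ=324°:   branch - wants cross < 0 → take C=(6.3985,-4.8004) (cross=-11.756)
θ=324°: ex = (C−B)/|BC| = (0.7906,-0.6123); ey = (0.6123,0.7906)
θ=324°: P = B + -2.27·ex + 2.94·ey = (3.2416,1.3632)
θ=347°: B = A + 4.00·(cos347°, sin347°) = (3.8975, -0.8998)
θ=347°: |BD| = 1.4231
θ=347°: circle(B,4.00) ∩ circle(D,5.00): a=-2.4506, h=3.1614
θ=347°:   candidates: C₊=(0.0000,0.0000) cross=4.499; C₋=(3.9979,-4.8985) cross=-4.499
θ=347°:   branch - wants cross < 0 → take C=(3.9979,-4.8985) (cross=-4.499)
θ=347°: ex = (C−B)/|BC| = (0.0251,-0.9997); ey = (0.9997,0.0251)
θ=347°: P = B + -2.27·ex + 2.94·ey = (6.7796,1.4433)

θ=12°: 6.74 -1.57
θ=324°: 3.24 1.36
θ=347°: 6.78 1.44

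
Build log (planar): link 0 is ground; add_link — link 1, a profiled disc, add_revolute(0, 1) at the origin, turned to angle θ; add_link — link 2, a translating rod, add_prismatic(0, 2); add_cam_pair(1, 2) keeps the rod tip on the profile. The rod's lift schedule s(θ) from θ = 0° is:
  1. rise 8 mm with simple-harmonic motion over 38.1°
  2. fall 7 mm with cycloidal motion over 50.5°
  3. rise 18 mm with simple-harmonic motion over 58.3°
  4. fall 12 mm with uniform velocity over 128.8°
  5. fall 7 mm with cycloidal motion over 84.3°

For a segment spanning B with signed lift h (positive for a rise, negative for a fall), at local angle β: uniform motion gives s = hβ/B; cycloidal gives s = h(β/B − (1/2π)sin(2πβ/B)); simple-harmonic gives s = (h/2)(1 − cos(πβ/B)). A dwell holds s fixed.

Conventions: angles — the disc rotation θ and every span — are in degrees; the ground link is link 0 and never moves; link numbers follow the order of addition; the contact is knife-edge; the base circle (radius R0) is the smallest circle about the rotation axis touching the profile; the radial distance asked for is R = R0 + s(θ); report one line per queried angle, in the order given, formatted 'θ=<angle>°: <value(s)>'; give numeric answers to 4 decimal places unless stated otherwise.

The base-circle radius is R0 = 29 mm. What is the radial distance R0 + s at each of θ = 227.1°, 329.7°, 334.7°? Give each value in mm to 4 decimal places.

seg 1 [0°–38.1°] simple-harmonic, h=8: full span → s += 8 → s = 8.0000
seg 2 [38.1°–88.6°] cycloidal, h=-7: full span → s += -7 → s = 1.0000
seg 3 [88.6°–146.9°] simple-harmonic, h=18: full span → s += 18 → s = 19.0000
seg 4 [146.9°–275.7°] uniform, h=-12: θ=227.1° here. β=80.2, B=128.8. -12·80.2/128.8 = -7.4720 → s = 11.5280
seg 4 [146.9°–275.7°] uniform, h=-12: full span → s += -12 → s = 7.0000
seg 5 [275.7°–360°] cycloidal, h=-7: θ=329.7° here. β=54, B=84.3. -7·(0.6406 − sin(2π·0.6406)/(2π)) = -5.3449 → s = 1.6551
seg 5 [275.7°–360°] cycloidal, h=-7: θ=334.7° here. β=59, B=84.3. -7·(0.6999 − sin(2π·0.6999)/(2π)) = -5.9585 → s = 1.0415
θ=227.1°: R = R0 + s = 29 + 11.5280 = 40.5280
θ=329.7°: R = R0 + s = 29 + 1.6551 = 30.6551
θ=334.7°: R = R0 + s = 29 + 1.0415 = 30.0415

θ=227.1°: 40.5280
θ=329.7°: 30.6551
θ=334.7°: 30.0415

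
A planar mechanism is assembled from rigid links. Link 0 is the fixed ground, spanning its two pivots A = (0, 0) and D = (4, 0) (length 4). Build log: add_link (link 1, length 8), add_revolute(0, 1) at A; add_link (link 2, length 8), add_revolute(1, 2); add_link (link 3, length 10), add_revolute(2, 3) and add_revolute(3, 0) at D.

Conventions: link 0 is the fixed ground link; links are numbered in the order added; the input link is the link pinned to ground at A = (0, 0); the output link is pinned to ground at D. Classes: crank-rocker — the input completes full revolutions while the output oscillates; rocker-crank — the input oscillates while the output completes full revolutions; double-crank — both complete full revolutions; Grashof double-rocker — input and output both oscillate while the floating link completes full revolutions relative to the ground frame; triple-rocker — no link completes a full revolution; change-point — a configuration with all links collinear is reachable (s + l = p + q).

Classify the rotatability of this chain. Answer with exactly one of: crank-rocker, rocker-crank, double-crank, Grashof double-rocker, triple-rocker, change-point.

lengths: ground=4, input=8, coupler=8, output=10
sorted: s=4 (shortest), l=10 (longest), p+q=16
s + l = 14 vs p + q = 16
s + l < p + q (Grashof) with shortest = ground link → double-crank

double-crank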